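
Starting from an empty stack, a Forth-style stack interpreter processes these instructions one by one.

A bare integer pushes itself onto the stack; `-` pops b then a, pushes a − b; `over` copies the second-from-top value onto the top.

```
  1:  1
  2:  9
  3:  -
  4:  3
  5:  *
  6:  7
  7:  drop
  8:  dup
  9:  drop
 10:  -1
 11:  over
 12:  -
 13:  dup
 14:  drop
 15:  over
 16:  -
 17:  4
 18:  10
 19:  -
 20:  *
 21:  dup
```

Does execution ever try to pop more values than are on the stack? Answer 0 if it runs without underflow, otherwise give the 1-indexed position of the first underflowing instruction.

1    -> 1
9    -> 1 9
-    -> -8
3    -> -8 3
*    -> -24
7    -> -24 7
drop -> -24
dup  -> -24 -24
drop -> -24
-1   -> -24 -1
over -> -24 -1 -24
-    -> -24 23
dup  -> -24 23 23
drop -> -24 23
over -> -24 23 -24
-    -> -24 47
4    -> -24 47 4
10   -> -24 47 4 10
-    -> -24 47 -6
*    -> -24 -282
dup  -> -24 -282 -282

0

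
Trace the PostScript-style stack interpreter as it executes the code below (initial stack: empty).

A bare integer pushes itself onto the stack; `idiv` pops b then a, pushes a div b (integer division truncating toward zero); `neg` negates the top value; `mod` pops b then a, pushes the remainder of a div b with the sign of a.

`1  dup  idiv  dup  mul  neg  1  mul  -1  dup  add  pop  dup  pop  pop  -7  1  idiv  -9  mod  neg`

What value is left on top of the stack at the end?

7

1    : [1]
dup  : [1, 1]
idiv : [1]
dup  : [1, 1]
mul  : [1]
neg  : [-1]
1    : [-1, 1]
mul  : [-1]
-1   : [-1, -1]
dup  : [-1, -1, -1]
add  : [-1, -2]
pop  : [-1]
dup  : [-1, -1]
pop  : [-1]
pop  : []
-7   : [-7]
1    : [-7, 1]
idiv : [-7]
-9   : [-7, -9]
mod  : [-7]
neg  : [7]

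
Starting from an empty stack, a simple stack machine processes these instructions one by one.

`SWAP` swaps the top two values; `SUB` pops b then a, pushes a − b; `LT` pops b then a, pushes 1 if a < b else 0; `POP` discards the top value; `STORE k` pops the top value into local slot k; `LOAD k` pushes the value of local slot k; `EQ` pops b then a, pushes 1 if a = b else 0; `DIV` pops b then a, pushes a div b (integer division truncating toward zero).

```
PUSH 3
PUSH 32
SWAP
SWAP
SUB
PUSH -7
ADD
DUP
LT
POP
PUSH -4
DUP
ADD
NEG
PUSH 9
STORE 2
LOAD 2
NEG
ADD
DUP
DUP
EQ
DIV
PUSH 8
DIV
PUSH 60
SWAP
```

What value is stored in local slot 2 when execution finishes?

PUSH 3   3
PUSH 32  3 32
SWAP     32 3
SWAP     3 32
SUB      -29
PUSH -7  -29 -7
ADD      -36
DUP      -36 -36
LT       0
POP      (empty)
PUSH -4  -4
DUP      -4 -4
ADD      -8
NEG      8
PUSH 9   8 9
STORE 2  8
LOAD 2   8 9
NEG      8 -9
ADD      -1
DUP      -1 -1
DUP      -1 -1 -1
EQ       -1 1
DIV      -1
PUSH 8   -1 8
DIV      0
PUSH 60  0 60
SWAP     60 0

9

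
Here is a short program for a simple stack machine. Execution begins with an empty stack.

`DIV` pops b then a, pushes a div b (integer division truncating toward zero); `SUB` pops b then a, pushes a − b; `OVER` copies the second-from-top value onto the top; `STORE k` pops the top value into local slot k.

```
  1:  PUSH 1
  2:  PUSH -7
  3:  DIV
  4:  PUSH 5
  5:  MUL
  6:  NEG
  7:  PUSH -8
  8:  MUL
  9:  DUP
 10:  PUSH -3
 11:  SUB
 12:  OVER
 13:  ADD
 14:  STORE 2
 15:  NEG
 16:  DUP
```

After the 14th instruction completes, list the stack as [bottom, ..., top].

[0]

PUSH 1   1
PUSH -7  1 -7
DIV      0
PUSH 5   0 5
MUL      0
NEG      0
PUSH -8  0 -8
MUL      0
DUP      0 0
PUSH -3  0 0 -3
SUB      0 3
OVER     0 3 0
ADD      0 3
STORE 2  0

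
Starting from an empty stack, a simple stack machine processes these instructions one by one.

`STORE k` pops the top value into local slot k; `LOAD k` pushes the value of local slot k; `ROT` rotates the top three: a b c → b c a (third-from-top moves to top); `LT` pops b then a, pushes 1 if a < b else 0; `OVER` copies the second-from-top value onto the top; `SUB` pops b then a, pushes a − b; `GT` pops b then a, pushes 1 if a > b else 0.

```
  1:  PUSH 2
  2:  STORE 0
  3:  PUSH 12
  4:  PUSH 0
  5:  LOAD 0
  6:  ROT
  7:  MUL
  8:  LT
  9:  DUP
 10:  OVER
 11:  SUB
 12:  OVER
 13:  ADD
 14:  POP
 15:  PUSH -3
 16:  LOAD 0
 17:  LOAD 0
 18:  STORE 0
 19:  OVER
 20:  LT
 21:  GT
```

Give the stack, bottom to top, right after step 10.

[1, 1, 1]

PUSH 2  → 2
STORE 0 → (empty)
PUSH 12 → 12
PUSH 0  → 12 0
LOAD 0  → 12 0 2
ROT     → 0 2 12
MUL     → 0 24
LT      → 1
DUP     → 1 1
OVER    → 1 1 1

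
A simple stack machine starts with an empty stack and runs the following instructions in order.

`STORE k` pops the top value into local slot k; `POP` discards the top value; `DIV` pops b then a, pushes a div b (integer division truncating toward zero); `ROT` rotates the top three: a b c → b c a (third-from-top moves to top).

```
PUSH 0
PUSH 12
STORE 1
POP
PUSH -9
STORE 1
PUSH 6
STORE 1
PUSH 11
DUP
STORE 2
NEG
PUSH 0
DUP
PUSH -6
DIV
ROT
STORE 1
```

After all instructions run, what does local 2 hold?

11

PUSH 0   0
PUSH 12  0 12
STORE 1  0
POP      (empty)
PUSH -9  -9
STORE 1  (empty)
PUSH 6   6
STORE 1  (empty)
PUSH 11  11
DUP      11 11
STORE 2  11
NEG      -11
PUSH 0   -11 0
DUP      -11 0 0
PUSH -6  -11 0 0 -6
DIV      -11 0 0
ROT      0 0 -11
STORE 1  0 0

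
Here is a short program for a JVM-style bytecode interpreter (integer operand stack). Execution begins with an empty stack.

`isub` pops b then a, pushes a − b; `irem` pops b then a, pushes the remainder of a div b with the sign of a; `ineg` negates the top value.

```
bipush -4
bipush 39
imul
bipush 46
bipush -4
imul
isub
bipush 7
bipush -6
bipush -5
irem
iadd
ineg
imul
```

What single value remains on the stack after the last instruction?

-168

bipush -4 -> -4
bipush 39 -> -4 39
imul      -> -156
bipush 46 -> -156 46
bipush -4 -> -156 46 -4
imul      -> -156 -184
isub      -> 28
bipush 7  -> 28 7
bipush -6 -> 28 7 -6
bipush -5 -> 28 7 -6 -5
irem      -> 28 7 -1
iadd      -> 28 6
ineg      -> 28 -6
imul      -> -168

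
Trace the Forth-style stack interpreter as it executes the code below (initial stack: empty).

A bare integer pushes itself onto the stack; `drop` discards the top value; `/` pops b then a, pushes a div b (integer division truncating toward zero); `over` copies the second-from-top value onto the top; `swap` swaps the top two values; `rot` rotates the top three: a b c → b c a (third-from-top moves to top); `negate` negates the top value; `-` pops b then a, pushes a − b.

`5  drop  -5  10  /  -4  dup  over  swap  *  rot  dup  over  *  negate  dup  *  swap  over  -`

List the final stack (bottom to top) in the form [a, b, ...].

[-4, 16, 0, 0]

5      : 5
drop   : (empty)
-5     : -5
10     : -5 10
/      : 0
-4     : 0 -4
dup    : 0 -4 -4
over   : 0 -4 -4 -4
swap   : 0 -4 -4 -4
*      : 0 -4 16
rot    : -4 16 0
dup    : -4 16 0 0
over   : -4 16 0 0 0
*      : -4 16 0 0
negate : -4 16 0 0
dup    : -4 16 0 0 0
*      : -4 16 0 0
swap   : -4 16 0 0
over   : -4 16 0 0 0
-      : -4 16 0 0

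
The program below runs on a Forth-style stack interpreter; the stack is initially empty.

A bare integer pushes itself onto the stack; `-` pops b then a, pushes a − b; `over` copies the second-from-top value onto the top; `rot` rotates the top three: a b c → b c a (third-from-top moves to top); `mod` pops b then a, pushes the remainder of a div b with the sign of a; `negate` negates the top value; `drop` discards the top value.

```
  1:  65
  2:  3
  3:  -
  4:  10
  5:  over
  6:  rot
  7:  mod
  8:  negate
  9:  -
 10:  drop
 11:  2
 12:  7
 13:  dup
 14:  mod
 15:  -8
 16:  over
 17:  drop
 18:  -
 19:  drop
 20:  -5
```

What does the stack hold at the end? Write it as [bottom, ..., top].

65     : 65
3      : 65 3
-      : 62
10     : 62 10
over   : 62 10 62
rot    : 10 62 62
mod    : 10 0
negate : 10 0
-      : 10
drop   : (empty)
2      : 2
7      : 2 7
dup    : 2 7 7
mod    : 2 0
-8     : 2 0 -8
over   : 2 0 -8 0
drop   : 2 0 -8
-      : 2 8
drop   : 2
-5     : 2 -5

[2, -5]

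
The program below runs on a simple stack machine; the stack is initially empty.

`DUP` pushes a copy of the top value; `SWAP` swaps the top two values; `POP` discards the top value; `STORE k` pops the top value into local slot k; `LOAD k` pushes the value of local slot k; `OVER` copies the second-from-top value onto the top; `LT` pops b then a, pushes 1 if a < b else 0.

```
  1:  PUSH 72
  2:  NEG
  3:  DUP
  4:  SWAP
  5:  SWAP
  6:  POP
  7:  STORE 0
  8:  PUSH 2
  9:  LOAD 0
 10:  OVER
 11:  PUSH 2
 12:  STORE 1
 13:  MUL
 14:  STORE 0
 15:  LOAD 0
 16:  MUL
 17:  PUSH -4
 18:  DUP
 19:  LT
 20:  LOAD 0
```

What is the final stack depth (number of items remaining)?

PUSH 72 → 72
NEG     → -72
DUP     → -72 -72
SWAP    → -72 -72
SWAP    → -72 -72
POP     → -72
STORE 0 → (empty)
PUSH 2  → 2
LOAD 0  → 2 -72
OVER    → 2 -72 2
PUSH 2  → 2 -72 2 2
STORE 1 → 2 -72 2
MUL     → 2 -144
STORE 0 → 2
LOAD 0  → 2 -144
MUL     → -288
PUSH -4 → -288 -4
DUP     → -288 -4 -4
LT      → -288 0
LOAD 0  → -288 0 -144

3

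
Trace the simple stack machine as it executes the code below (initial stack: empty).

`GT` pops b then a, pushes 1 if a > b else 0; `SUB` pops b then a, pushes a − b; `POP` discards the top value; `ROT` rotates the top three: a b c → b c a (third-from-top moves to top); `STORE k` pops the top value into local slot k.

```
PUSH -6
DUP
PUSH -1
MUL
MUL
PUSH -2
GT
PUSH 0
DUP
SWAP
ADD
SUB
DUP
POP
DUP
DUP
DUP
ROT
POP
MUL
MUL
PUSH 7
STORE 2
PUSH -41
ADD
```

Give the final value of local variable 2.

PUSH -6  -> [-6]
DUP      -> [-6, -6]
PUSH -1  -> [-6, -6, -1]
MUL      -> [-6, 6]
MUL      -> [-36]
PUSH -2  -> [-36, -2]
GT       -> [0]
PUSH 0   -> [0, 0]
DUP      -> [0, 0, 0]
SWAP     -> [0, 0, 0]
ADD      -> [0, 0]
SUB      -> [0]
DUP      -> [0, 0]
POP      -> [0]
DUP      -> [0, 0]
DUP      -> [0, 0, 0]
DUP      -> [0, 0, 0, 0]
ROT      -> [0, 0, 0, 0]
POP      -> [0, 0, 0]
MUL      -> [0, 0]
MUL      -> [0]
PUSH 7   -> [0, 7]
STORE 2  -> [0]
PUSH -41 -> [0, -41]
ADD      -> [-41]

7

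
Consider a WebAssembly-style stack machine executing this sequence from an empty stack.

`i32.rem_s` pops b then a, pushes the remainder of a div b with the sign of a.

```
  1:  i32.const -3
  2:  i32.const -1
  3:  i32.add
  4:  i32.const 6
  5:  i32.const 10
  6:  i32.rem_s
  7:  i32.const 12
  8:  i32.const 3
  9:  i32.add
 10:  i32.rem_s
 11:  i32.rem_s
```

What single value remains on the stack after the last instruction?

i32.const -3 -> [-3]
i32.const -1 -> [-3, -1]
i32.add      -> [-4]
i32.const 6  -> [-4, 6]
i32.const 10 -> [-4, 6, 10]
i32.rem_s    -> [-4, 6]
i32.const 12 -> [-4, 6, 12]
i32.const 3  -> [-4, 6, 12, 3]
i32.add      -> [-4, 6, 15]
i32.rem_s    -> [-4, 6]
i32.rem_s    -> [-4]

-4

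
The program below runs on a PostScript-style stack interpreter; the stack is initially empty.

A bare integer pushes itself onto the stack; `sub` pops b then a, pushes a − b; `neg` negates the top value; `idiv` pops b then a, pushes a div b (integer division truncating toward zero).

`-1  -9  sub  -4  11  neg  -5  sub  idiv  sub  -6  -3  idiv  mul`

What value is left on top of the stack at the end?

-1   -> [-1]
-9   -> [-1, -9]
sub  -> [8]
-4   -> [8, -4]
11   -> [8, -4, 11]
neg  -> [8, -4, -11]
-5   -> [8, -4, -11, -5]
sub  -> [8, -4, -6]
idiv -> [8, 0]
sub  -> [8]
-6   -> [8, -6]
-3   -> [8, -6, -3]
idiv -> [8, 2]
mul  -> [16]

16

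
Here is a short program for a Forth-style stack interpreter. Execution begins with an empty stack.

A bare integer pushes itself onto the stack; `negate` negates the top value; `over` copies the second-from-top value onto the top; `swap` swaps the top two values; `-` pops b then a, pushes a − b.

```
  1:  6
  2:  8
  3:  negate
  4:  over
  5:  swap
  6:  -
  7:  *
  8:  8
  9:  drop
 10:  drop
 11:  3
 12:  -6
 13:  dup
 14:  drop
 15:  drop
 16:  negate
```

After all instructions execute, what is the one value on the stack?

6      -> 6
8      -> 6 8
negate -> 6 -8
over   -> 6 -8 6
swap   -> 6 6 -8
-      -> 6 14
*      -> 84
8      -> 84 8
drop   -> 84
drop   -> (empty)
3      -> 3
-6     -> 3 -6
dup    -> 3 -6 -6
drop   -> 3 -6
drop   -> 3
negate -> -3

-3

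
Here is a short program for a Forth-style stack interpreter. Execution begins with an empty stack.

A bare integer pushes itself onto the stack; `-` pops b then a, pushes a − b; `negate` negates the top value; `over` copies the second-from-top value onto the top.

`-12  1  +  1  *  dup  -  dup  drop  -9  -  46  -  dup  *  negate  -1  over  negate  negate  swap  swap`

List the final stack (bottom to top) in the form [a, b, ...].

-12    : -12
1      : -12 1
+      : -11
1      : -11 1
*      : -11
dup    : -11 -11
-      : 0
dup    : 0 0
drop   : 0
-9     : 0 -9
-      : 9
46     : 9 46
-      : -37
dup    : -37 -37
*      : 1369
negate : -1369
-1     : -1369 -1
over   : -1369 -1 -1369
negate : -1369 -1 1369
negate : -1369 -1 -1369
swap   : -1369 -1369 -1
swap   : -1369 -1 -1369

[-1369, -1, -1369]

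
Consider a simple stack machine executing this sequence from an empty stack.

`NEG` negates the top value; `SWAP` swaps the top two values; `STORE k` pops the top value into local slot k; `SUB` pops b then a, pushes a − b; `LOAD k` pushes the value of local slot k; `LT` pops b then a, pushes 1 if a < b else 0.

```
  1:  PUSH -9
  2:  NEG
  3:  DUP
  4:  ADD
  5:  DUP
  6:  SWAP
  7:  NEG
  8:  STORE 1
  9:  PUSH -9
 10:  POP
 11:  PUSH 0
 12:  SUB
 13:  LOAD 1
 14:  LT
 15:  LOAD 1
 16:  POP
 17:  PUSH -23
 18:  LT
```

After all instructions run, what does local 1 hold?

PUSH -9  : -9
NEG      : 9
DUP      : 9 9
ADD      : 18
DUP      : 18 18
SWAP     : 18 18
NEG      : 18 -18
STORE 1  : 18
PUSH -9  : 18 -9
POP      : 18
PUSH 0   : 18 0
SUB      : 18
LOAD 1   : 18 -18
LT       : 0
LOAD 1   : 0 -18
POP      : 0
PUSH -23 : 0 -23
LT       : 0

-18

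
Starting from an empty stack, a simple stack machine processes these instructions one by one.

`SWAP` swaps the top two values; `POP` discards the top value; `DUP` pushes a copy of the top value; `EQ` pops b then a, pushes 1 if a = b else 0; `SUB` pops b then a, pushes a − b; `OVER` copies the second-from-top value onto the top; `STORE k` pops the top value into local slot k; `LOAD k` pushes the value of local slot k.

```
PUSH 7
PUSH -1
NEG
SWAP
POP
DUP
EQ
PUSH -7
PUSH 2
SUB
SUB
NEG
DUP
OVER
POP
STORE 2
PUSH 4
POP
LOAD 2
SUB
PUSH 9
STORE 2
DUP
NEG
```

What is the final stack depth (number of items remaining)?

2

PUSH 7  -> 7
PUSH -1 -> 7 -1
NEG     -> 7 1
SWAP    -> 1 7
POP     -> 1
DUP     -> 1 1
EQ      -> 1
PUSH -7 -> 1 -7
PUSH 2  -> 1 -7 2
SUB     -> 1 -9
SUB     -> 10
NEG     -> -10
DUP     -> -10 -10
OVER    -> -10 -10 -10
POP     -> -10 -10
STORE 2 -> -10
PUSH 4  -> -10 4
POP     -> -10
LOAD 2  -> -10 -10
SUB     -> 0
PUSH 9  -> 0 9
STORE 2 -> 0
DUP     -> 0 0
NEG     -> 0 0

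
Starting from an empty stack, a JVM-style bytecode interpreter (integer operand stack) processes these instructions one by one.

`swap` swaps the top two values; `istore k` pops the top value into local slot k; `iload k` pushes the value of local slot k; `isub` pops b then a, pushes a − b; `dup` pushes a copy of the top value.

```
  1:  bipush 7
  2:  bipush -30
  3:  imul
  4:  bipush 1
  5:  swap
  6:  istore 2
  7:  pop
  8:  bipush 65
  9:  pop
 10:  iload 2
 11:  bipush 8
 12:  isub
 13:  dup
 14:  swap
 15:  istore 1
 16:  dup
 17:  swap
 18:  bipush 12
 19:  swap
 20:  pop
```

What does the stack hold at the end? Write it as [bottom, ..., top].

[-218, 12]

bipush 7   -> 7
bipush -30 -> 7 -30
imul       -> -210
bipush 1   -> -210 1
swap       -> 1 -210
istore 2   -> 1
pop        -> (empty)
bipush 65  -> 65
pop        -> (empty)
iload 2    -> -210
bipush 8   -> -210 8
isub       -> -218
dup        -> -218 -218
swap       -> -218 -218
istore 1   -> -218
dup        -> -218 -218
swap       -> -218 -218
bipush 12  -> -218 -218 12
swap       -> -218 12 -218
pop        -> -218 12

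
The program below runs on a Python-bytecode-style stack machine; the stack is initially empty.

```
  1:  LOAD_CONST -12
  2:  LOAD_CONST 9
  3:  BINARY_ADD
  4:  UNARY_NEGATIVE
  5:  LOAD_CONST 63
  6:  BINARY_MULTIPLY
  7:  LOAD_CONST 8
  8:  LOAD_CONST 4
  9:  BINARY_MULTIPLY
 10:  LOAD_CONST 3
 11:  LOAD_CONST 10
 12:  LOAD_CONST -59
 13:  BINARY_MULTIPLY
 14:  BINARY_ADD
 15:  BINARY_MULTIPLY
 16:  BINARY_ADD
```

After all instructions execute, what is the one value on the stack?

LOAD_CONST -12  -> -12
LOAD_CONST 9    -> -12 9
BINARY_ADD      -> -3
UNARY_NEGATIVE  -> 3
LOAD_CONST 63   -> 3 63
BINARY_MULTIPLY -> 189
LOAD_CONST 8    -> 189 8
LOAD_CONST 4    -> 189 8 4
BINARY_MULTIPLY -> 189 32
LOAD_CONST 3    -> 189 32 3
LOAD_CONST 10   -> 189 32 3 10
LOAD_CONST -59  -> 189 32 3 10 -59
BINARY_MULTIPLY -> 189 32 3 -590
BINARY_ADD      -> 189 32 -587
BINARY_MULTIPLY -> 189 -18784
BINARY_ADD      -> -18595

-18595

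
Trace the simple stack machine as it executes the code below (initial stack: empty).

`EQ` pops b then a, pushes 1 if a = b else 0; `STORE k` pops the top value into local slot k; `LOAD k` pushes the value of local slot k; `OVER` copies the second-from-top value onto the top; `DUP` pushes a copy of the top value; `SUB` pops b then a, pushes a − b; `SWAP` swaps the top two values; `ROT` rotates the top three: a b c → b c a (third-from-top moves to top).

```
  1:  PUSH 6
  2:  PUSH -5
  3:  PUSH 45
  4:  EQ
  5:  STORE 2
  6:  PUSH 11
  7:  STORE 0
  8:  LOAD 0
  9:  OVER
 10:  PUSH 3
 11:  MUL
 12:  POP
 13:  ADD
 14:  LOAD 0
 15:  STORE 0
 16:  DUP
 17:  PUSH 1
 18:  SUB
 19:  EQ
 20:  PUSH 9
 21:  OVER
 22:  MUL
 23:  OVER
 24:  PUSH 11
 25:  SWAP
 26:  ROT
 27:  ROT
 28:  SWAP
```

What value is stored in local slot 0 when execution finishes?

11

PUSH 6   6
PUSH -5  6 -5
PUSH 45  6 -5 45
EQ       6 0
STORE 2  6
PUSH 11  6 11
STORE 0  6
LOAD 0   6 11
OVER     6 11 6
PUSH 3   6 11 6 3
MUL      6 11 18
POP      6 11
ADD      17
LOAD 0   17 11
STORE 0  17
DUP      17 17
PUSH 1   17 17 1
SUB      17 16
EQ       0
PUSH 9   0 9
OVER     0 9 0
MUL      0 0
OVER     0 0 0
PUSH 11  0 0 0 11
SWAP     0 0 11 0
ROT      0 11 0 0
ROT      0 0 0 11
SWAP     0 0 11 0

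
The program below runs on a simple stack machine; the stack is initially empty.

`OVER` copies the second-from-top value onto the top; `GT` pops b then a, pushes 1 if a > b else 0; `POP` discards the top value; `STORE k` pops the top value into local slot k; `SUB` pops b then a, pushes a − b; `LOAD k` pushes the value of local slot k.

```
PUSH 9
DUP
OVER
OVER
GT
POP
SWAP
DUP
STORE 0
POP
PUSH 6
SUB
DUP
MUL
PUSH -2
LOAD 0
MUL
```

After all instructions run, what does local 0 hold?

PUSH 9   [9]
DUP      [9, 9]
OVER     [9, 9, 9]
OVER     [9, 9, 9, 9]
GT       [9, 9, 0]
POP      [9, 9]
SWAP     [9, 9]
DUP      [9, 9, 9]
STORE 0  [9, 9]
POP      [9]
PUSH 6   [9, 6]
SUB      [3]
DUP      [3, 3]
MUL      [9]
PUSH -2  [9, -2]
LOAD 0   [9, -2, 9]
MUL      [9, -18]

9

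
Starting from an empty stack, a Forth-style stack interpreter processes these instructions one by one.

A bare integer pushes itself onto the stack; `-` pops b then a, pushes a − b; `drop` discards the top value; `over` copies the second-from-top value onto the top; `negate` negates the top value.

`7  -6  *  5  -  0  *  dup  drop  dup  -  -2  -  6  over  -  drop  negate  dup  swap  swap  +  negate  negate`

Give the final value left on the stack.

7      : 7
-6     : 7 -6
*      : -42
5      : -42 5
-      : -47
0      : -47 0
*      : 0
dup    : 0 0
drop   : 0
dup    : 0 0
-      : 0
-2     : 0 -2
-      : 2
6      : 2 6
over   : 2 6 2
-      : 2 4
drop   : 2
negate : -2
dup    : -2 -2
swap   : -2 -2
swap   : -2 -2
+      : -4
negate : 4
negate : -4

-4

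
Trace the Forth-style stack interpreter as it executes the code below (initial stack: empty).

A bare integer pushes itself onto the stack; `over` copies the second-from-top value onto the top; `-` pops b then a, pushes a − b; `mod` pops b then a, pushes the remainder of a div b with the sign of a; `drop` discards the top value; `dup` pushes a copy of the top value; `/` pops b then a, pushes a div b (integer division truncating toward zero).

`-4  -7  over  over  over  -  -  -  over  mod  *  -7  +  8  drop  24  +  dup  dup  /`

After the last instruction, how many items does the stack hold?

-4   → -4
-7   → -4 -7
over → -4 -7 -4
over → -4 -7 -4 -7
over → -4 -7 -4 -7 -4
-    → -4 -7 -4 -3
-    → -4 -7 -1
-    → -4 -6
over → -4 -6 -4
mod  → -4 -2
*    → 8
-7   → 8 -7
+    → 1
8    → 1 8
drop → 1
24   → 1 24
+    → 25
dup  → 25 25
dup  → 25 25 25
/    → 25 1

2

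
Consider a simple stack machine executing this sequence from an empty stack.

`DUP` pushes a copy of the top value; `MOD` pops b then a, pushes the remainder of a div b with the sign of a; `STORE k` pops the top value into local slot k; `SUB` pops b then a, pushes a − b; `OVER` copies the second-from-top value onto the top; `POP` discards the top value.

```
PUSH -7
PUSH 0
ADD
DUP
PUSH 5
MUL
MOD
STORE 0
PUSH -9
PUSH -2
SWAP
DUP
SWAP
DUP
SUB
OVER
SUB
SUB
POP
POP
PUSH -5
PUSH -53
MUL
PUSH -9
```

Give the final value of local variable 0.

-7

PUSH -7   [-7]
PUSH 0    [-7, 0]
ADD       [-7]
DUP       [-7, -7]
PUSH 5    [-7, -7, 5]
MUL       [-7, -35]
MOD       [-7]
STORE 0   []
PUSH -9   [-9]
PUSH -2   [-9, -2]
SWAP      [-2, -9]
DUP       [-2, -9, -9]
SWAP      [-2, -9, -9]
DUP       [-2, -9, -9, -9]
SUB       [-2, -9, 0]
OVER      [-2, -9, 0, -9]
SUB       [-2, -9, 9]
SUB       [-2, -18]
POP       [-2]
POP       []
PUSH -5   [-5]
PUSH -53  [-5, -53]
MUL       [265]
PUSH -9   [265, -9]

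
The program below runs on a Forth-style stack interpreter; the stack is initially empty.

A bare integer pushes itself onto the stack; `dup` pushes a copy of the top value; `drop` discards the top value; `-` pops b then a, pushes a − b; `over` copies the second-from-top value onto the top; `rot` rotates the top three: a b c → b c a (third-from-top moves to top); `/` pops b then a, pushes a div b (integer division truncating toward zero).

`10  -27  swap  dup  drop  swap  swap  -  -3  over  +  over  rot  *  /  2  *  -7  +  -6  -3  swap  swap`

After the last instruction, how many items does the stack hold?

3

10    10
-27   10 -27
swap  -27 10
dup   -27 10 10
drop  -27 10
swap  10 -27
swap  -27 10
-     -37
-3    -37 -3
over  -37 -3 -37
+     -37 -40
over  -37 -40 -37
rot   -40 -37 -37
*     -40 1369
/     0
2     0 2
*     0
-7    0 -7
+     -7
-6    -7 -6
-3    -7 -6 -3
swap  -7 -3 -6
swap  -7 -6 -3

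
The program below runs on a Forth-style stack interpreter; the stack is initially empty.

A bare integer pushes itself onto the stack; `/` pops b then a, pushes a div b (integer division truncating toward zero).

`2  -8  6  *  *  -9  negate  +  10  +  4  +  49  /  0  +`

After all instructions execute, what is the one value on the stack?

-1

2      → 2
-8     → 2 -8
6      → 2 -8 6
*      → 2 -48
*      → -96
-9     → -96 -9
negate → -96 9
+      → -87
10     → -87 10
+      → -77
4      → -77 4
+      → -73
49     → -73 49
/      → -1
0      → -1 0
+      → -1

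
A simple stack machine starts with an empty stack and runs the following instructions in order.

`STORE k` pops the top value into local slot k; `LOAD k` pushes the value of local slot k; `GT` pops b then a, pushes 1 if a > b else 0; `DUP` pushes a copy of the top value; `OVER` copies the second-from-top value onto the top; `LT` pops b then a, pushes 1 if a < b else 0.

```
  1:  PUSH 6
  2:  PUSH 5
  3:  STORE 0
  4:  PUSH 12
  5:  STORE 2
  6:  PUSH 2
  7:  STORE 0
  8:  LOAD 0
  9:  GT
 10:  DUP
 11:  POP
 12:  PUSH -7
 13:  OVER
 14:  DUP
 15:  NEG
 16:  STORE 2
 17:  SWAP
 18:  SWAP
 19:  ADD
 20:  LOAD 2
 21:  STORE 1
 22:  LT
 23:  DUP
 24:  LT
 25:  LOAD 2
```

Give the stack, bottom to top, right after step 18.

[1, -7, 1]

PUSH 6  : 6
PUSH 5  : 6 5
STORE 0 : 6
PUSH 12 : 6 12
STORE 2 : 6
PUSH 2  : 6 2
STORE 0 : 6
LOAD 0  : 6 2
GT      : 1
DUP     : 1 1
POP     : 1
PUSH -7 : 1 -7
OVER    : 1 -7 1
DUP     : 1 -7 1 1
NEG     : 1 -7 1 -1
STORE 2 : 1 -7 1
SWAP    : 1 1 -7
SWAP    : 1 -7 1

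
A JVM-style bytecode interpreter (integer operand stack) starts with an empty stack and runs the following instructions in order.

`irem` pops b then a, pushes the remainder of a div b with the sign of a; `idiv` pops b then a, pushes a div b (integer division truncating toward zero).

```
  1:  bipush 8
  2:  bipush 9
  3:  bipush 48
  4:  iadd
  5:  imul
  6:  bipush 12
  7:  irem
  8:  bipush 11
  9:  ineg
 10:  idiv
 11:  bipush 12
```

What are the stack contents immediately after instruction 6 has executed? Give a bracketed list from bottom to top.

bipush 8   8
bipush 9   8 9
bipush 48  8 9 48
iadd       8 57
imul       456
bipush 12  456 12

[456, 12]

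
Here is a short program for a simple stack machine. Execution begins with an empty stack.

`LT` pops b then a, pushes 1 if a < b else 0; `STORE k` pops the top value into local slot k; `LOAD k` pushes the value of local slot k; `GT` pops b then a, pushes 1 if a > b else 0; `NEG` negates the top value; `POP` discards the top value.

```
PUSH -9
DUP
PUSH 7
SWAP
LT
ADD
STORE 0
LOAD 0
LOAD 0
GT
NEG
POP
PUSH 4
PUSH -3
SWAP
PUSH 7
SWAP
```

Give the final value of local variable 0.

-9

PUSH -9 -> [-9]
DUP     -> [-9, -9]
PUSH 7  -> [-9, -9, 7]
SWAP    -> [-9, 7, -9]
LT      -> [-9, 0]
ADD     -> [-9]
STORE 0 -> []
LOAD 0  -> [-9]
LOAD 0  -> [-9, -9]
GT      -> [0]
NEG     -> [0]
POP     -> []
PUSH 4  -> [4]
PUSH -3 -> [4, -3]
SWAP    -> [-3, 4]
PUSH 7  -> [-3, 4, 7]
SWAP    -> [-3, 7, 4]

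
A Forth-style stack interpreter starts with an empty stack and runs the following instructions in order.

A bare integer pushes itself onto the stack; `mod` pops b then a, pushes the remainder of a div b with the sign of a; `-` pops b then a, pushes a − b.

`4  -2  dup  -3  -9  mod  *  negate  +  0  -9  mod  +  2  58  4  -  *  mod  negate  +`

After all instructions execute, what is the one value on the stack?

4      -> 4
-2     -> 4 -2
dup    -> 4 -2 -2
-3     -> 4 -2 -2 -3
-9     -> 4 -2 -2 -3 -9
mod    -> 4 -2 -2 -3
*      -> 4 -2 6
negate -> 4 -2 -6
+      -> 4 -8
0      -> 4 -8 0
-9     -> 4 -8 0 -9
mod    -> 4 -8 0
+      -> 4 -8
2      -> 4 -8 2
58     -> 4 -8 2 58
4      -> 4 -8 2 58 4
-      -> 4 -8 2 54
*      -> 4 -8 108
mod    -> 4 -8
negate -> 4 8
+      -> 12

12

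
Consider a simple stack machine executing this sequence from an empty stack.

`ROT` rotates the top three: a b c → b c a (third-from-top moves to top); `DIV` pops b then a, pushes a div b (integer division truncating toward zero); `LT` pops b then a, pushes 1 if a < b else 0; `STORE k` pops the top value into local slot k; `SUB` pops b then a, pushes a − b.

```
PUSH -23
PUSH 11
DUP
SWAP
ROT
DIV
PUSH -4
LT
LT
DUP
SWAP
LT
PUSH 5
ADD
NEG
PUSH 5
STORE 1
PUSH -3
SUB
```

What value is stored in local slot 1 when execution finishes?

5

PUSH -23  -23
PUSH 11   -23 11
DUP       -23 11 11
SWAP      -23 11 11
ROT       11 11 -23
DIV       11 0
PUSH -4   11 0 -4
LT        11 0
LT        0
DUP       0 0
SWAP      0 0
LT        0
PUSH 5    0 5
ADD       5
NEG       -5
PUSH 5    -5 5
STORE 1   -5
PUSH -3   -5 -3
SUB       -2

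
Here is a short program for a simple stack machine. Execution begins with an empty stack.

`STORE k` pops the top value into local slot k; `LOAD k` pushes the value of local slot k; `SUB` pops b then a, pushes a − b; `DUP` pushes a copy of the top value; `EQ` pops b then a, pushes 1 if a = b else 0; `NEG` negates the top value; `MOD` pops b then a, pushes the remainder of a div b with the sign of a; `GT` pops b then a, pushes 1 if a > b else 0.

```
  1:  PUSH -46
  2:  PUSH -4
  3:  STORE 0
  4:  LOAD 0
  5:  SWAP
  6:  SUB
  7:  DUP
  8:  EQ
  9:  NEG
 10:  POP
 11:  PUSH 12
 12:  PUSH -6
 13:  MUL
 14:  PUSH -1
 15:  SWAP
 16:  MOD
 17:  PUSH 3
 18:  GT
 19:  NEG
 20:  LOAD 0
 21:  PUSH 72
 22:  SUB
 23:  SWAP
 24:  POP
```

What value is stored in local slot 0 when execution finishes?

PUSH -46  [-46]
PUSH -4   [-46, -4]
STORE 0   [-46]
LOAD 0    [-46, -4]
SWAP      [-4, -46]
SUB       [42]
DUP       [42, 42]
EQ        [1]
NEG       [-1]
POP       []
PUSH 12   [12]
PUSH -6   [12, -6]
MUL       [-72]
PUSH -1   [-72, -1]
SWAP      [-1, -72]
MOD       [-1]
PUSH 3    [-1, 3]
GT        [0]
NEG       [0]
LOAD 0    [0, -4]
PUSH 72   [0, -4, 72]
SUB       [0, -76]
SWAP      [-76, 0]
POP       [-76]

-4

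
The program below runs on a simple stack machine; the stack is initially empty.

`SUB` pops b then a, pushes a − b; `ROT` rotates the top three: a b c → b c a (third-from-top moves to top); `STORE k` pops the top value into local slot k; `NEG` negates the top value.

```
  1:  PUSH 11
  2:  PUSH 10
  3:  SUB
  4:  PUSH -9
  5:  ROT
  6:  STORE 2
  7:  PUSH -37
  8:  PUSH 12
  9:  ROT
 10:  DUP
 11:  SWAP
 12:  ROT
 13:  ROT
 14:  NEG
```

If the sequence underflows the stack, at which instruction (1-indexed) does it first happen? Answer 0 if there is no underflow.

PUSH 11 -> [11]
PUSH 10 -> [11, 10]
SUB     -> [1]
PUSH -9 -> [1, -9]
ROT  — needs 3 operands, stack has 2 → underflow

5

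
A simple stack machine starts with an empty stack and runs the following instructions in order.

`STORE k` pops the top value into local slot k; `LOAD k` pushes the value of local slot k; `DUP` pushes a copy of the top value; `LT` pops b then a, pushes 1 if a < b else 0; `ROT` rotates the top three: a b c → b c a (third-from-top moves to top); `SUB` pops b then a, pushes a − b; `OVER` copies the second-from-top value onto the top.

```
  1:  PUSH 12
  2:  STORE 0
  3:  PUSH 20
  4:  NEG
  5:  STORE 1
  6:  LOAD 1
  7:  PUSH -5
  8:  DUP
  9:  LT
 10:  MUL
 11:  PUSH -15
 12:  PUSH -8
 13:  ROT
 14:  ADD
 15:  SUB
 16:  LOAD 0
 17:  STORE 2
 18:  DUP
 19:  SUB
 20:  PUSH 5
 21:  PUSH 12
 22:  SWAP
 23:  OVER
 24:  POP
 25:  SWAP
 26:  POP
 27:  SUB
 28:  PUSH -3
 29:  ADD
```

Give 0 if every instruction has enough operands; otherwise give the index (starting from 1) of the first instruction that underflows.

0

PUSH 12  : 12
STORE 0  : (empty)
PUSH 20  : 20
NEG      : -20
STORE 1  : (empty)
LOAD 1   : -20
PUSH -5  : -20 -5
DUP      : -20 -5 -5
LT       : -20 0
MUL      : 0
PUSH -15 : 0 -15
PUSH -8  : 0 -15 -8
ROT      : -15 -8 0
ADD      : -15 -8
SUB      : -7
LOAD 0   : -7 12
STORE 2  : -7
DUP      : -7 -7
SUB      : 0
PUSH 5   : 0 5
PUSH 12  : 0 5 12
SWAP     : 0 12 5
OVER     : 0 12 5 12
POP      : 0 12 5
SWAP     : 0 5 12
POP      : 0 5
SUB      : -5
PUSH -3  : -5 -3
ADD      : -8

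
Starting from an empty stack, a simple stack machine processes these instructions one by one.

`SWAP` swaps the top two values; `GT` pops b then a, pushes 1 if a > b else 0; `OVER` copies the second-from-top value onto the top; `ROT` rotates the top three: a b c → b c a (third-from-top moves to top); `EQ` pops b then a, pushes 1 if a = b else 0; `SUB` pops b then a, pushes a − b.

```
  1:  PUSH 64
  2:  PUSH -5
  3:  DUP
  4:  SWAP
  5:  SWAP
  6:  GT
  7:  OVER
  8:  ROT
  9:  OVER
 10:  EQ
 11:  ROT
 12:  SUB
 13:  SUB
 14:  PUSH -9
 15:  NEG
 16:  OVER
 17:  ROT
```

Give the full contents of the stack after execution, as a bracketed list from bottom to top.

[9, 63, 63]

PUSH 64 : [64]
PUSH -5 : [64, -5]
DUP     : [64, -5, -5]
SWAP    : [64, -5, -5]
SWAP    : [64, -5, -5]
GT      : [64, 0]
OVER    : [64, 0, 64]
ROT     : [0, 64, 64]
OVER    : [0, 64, 64, 64]
EQ      : [0, 64, 1]
ROT     : [64, 1, 0]
SUB     : [64, 1]
SUB     : [63]
PUSH -9 : [63, -9]
NEG     : [63, 9]
OVER    : [63, 9, 63]
ROT     : [9, 63, 63]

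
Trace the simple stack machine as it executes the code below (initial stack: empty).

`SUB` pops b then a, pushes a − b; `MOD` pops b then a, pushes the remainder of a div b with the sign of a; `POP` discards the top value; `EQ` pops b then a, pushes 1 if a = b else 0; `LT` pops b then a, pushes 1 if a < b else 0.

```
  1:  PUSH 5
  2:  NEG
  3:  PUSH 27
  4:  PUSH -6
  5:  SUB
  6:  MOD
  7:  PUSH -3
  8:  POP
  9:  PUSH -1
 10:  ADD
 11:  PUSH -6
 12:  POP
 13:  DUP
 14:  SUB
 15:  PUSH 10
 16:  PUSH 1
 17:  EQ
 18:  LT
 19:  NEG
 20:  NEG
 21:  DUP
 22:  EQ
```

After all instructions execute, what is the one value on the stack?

1

PUSH 5  → [5]
NEG     → [-5]
PUSH 27 → [-5, 27]
PUSH -6 → [-5, 27, -6]
SUB     → [-5, 33]
MOD     → [-5]
PUSH -3 → [-5, -3]
POP     → [-5]
PUSH -1 → [-5, -1]
ADD     → [-6]
PUSH -6 → [-6, -6]
POP     → [-6]
DUP     → [-6, -6]
SUB     → [0]
PUSH 10 → [0, 10]
PUSH 1  → [0, 10, 1]
EQ      → [0, 0]
LT      → [0]
NEG     → [0]
NEG     → [0]
DUP     → [0, 0]
EQ      → [1]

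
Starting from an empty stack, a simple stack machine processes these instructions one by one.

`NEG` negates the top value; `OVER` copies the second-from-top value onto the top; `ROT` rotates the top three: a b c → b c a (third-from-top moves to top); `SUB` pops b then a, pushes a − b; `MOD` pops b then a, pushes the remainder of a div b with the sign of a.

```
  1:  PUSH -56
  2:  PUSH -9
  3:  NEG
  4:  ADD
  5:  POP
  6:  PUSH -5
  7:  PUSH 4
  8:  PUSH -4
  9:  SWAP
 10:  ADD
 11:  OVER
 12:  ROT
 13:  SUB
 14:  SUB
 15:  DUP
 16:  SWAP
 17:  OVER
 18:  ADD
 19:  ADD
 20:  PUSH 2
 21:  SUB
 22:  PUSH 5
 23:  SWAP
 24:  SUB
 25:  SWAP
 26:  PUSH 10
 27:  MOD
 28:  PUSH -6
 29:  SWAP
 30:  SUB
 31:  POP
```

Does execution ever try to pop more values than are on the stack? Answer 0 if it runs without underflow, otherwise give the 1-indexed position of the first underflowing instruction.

PUSH -56  -56
PUSH -9   -56 -9
NEG       -56 9
ADD       -47
POP       (empty)
PUSH -5   -5
PUSH 4    -5 4
PUSH -4   -5 4 -4
SWAP      -5 -4 4
ADD       -5 0
OVER      -5 0 -5
ROT       0 -5 -5
SUB       0 0
SUB       0
DUP       0 0
SWAP      0 0
OVER      0 0 0
ADD       0 0
ADD       0
PUSH 2    0 2
SUB       -2
PUSH 5    -2 5
SWAP      5 -2
SUB       7
SWAP  — needs 2 operands, stack has 1 → underflow

25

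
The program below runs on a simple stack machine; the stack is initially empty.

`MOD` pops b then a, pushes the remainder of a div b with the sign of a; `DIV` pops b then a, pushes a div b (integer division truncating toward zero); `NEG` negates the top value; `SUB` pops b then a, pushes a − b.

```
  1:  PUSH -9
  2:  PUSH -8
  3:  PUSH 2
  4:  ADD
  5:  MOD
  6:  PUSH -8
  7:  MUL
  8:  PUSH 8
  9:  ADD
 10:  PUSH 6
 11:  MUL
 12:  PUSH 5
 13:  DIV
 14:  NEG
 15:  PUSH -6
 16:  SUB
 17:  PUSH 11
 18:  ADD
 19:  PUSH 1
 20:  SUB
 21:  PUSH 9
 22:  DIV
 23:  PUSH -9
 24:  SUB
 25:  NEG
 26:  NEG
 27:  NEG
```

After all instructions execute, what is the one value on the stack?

PUSH -9 : [-9]
PUSH -8 : [-9, -8]
PUSH 2  : [-9, -8, 2]
ADD     : [-9, -6]
MOD     : [-3]
PUSH -8 : [-3, -8]
MUL     : [24]
PUSH 8  : [24, 8]
ADD     : [32]
PUSH 6  : [32, 6]
MUL     : [192]
PUSH 5  : [192, 5]
DIV     : [38]
NEG     : [-38]
PUSH -6 : [-38, -6]
SUB     : [-32]
PUSH 11 : [-32, 11]
ADD     : [-21]
PUSH 1  : [-21, 1]
SUB     : [-22]
PUSH 9  : [-22, 9]
DIV     : [-2]
PUSH -9 : [-2, -9]
SUB     : [7]
NEG     : [-7]
NEG     : [7]
NEG     : [-7]

-7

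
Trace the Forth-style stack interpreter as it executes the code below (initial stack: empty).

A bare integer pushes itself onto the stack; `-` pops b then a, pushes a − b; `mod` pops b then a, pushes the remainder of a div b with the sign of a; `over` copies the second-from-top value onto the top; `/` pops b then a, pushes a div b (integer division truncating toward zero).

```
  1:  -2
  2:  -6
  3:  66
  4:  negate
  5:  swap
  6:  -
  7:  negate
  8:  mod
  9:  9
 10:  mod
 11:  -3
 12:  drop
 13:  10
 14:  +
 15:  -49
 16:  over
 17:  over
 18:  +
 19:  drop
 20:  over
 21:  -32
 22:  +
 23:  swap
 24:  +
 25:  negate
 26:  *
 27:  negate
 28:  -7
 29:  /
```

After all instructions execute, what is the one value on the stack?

83

-2     : -2
-6     : -2 -6
66     : -2 -6 66
negate : -2 -6 -66
swap   : -2 -66 -6
-      : -2 -60
negate : -2 60
mod    : -2
9      : -2 9
mod    : -2
-3     : -2 -3
drop   : -2
10     : -2 10
+      : 8
-49    : 8 -49
over   : 8 -49 8
over   : 8 -49 8 -49
+      : 8 -49 -41
drop   : 8 -49
over   : 8 -49 8
-32    : 8 -49 8 -32
+      : 8 -49 -24
swap   : 8 -24 -49
+      : 8 -73
negate : 8 73
*      : 584
negate : -584
-7     : -584 -7
/      : 83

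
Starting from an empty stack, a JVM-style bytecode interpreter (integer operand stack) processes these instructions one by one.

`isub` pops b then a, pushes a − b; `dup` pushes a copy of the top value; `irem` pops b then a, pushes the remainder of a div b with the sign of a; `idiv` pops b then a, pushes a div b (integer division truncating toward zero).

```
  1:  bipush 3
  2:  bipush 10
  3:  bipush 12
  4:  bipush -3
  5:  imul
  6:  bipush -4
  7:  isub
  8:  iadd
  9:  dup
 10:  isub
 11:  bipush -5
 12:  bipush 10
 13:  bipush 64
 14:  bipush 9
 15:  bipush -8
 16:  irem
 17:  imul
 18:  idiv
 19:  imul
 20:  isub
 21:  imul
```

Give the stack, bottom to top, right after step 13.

[3, 0, -5, 10, 64]

bipush 3  → [3]
bipush 10 → [3, 10]
bipush 12 → [3, 10, 12]
bipush -3 → [3, 10, 12, -3]
imul      → [3, 10, -36]
bipush -4 → [3, 10, -36, -4]
isub      → [3, 10, -32]
iadd      → [3, -22]
dup       → [3, -22, -22]
isub      → [3, 0]
bipush -5 → [3, 0, -5]
bipush 10 → [3, 0, -5, 10]
bipush 64 → [3, 0, -5, 10, 64]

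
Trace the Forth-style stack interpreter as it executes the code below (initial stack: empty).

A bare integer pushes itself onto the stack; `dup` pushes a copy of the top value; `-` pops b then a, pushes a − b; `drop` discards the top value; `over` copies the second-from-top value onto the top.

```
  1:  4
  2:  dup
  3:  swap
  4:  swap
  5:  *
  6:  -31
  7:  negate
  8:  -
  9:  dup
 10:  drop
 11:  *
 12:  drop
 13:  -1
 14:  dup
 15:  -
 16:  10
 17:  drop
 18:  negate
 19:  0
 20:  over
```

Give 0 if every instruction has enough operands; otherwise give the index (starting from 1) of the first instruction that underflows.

4      → [4]
dup    → [4, 4]
swap   → [4, 4]
swap   → [4, 4]
*      → [16]
-31    → [16, -31]
negate → [16, 31]
-      → [-15]
dup    → [-15, -15]
drop   → [-15]
*  — needs 2 operands, stack has 1 → underflow

11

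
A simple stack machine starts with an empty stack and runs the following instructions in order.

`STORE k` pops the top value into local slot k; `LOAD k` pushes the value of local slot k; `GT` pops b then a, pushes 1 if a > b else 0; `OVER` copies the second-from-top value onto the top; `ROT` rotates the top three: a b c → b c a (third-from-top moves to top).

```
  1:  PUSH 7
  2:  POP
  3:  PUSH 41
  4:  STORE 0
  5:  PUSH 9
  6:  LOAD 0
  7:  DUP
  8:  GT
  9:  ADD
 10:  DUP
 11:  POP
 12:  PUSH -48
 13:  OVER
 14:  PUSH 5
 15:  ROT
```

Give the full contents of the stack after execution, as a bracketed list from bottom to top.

[9, 9, 5, -48]

PUSH 7    [7]
POP       []
PUSH 41   [41]
STORE 0   []
PUSH 9    [9]
LOAD 0    [9, 41]
DUP       [9, 41, 41]
GT        [9, 0]
ADD       [9]
DUP       [9, 9]
POP       [9]
PUSH -48  [9, -48]
OVER      [9, -48, 9]
PUSH 5    [9, -48, 9, 5]
ROT       [9, 9, 5, -48]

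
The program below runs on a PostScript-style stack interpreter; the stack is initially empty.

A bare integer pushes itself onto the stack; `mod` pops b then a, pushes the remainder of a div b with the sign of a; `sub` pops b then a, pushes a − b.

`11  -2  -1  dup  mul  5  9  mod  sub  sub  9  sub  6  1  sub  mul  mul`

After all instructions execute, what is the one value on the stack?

-385

11  : [11]
-2  : [11, -2]
-1  : [11, -2, -1]
dup : [11, -2, -1, -1]
mul : [11, -2, 1]
5   : [11, -2, 1, 5]
9   : [11, -2, 1, 5, 9]
mod : [11, -2, 1, 5]
sub : [11, -2, -4]
sub : [11, 2]
9   : [11, 2, 9]
sub : [11, -7]
6   : [11, -7, 6]
1   : [11, -7, 6, 1]
sub : [11, -7, 5]
mul : [11, -35]
mul : [-385]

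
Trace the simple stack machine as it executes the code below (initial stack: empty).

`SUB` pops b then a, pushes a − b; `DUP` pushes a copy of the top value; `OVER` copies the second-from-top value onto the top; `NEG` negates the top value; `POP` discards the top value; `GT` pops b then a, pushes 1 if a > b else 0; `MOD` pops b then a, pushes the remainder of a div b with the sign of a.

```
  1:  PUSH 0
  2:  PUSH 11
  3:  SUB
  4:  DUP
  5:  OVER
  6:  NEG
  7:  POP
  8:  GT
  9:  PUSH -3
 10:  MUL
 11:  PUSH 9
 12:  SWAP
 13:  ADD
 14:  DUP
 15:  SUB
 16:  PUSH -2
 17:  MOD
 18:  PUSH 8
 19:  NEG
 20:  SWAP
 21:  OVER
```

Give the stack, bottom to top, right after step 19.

PUSH 0  → [0]
PUSH 11 → [0, 11]
SUB     → [-11]
DUP     → [-11, -11]
OVER    → [-11, -11, -11]
NEG     → [-11, -11, 11]
POP     → [-11, -11]
GT      → [0]
PUSH -3 → [0, -3]
MUL     → [0]
PUSH 9  → [0, 9]
SWAP    → [9, 0]
ADD     → [9]
DUP     → [9, 9]
SUB     → [0]
PUSH -2 → [0, -2]
MOD     → [0]
PUSH 8  → [0, 8]
NEG     → [0, -8]

[0, -8]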